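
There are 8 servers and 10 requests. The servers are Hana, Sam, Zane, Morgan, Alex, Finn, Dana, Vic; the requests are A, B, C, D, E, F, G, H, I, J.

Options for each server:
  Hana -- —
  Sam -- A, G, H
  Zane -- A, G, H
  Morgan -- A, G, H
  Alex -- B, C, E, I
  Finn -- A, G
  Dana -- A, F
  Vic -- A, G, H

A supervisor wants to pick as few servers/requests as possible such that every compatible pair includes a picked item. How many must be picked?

The 5 edges Sam–A, Zane–H, Morgan–G, Alex–B, Dana–F form a matching, so any vertex cover needs at least 5 vertices (one per matched edge).
Conversely {Alex, Dana, A, G, H} meets every edge and has exactly 5 vertices, so 5 is optimal.

5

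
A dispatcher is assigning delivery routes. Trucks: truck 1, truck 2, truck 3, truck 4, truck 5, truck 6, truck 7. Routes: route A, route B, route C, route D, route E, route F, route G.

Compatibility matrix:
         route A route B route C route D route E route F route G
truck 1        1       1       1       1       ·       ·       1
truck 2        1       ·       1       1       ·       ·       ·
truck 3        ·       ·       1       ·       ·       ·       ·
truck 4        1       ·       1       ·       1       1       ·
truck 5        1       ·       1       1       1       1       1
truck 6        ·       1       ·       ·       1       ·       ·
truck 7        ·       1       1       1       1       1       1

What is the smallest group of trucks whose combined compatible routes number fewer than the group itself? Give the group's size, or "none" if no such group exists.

A matching saturating every truck exists, for instance truck 1→route D, truck 2→route A, truck 3→route C, truck 4→route F, truck 5→route G, truck 6→route B, truck 7→route E.
By Hall's marriage theorem, this means |N(S)| ≥ |S| for every subset S, so no violating subset exists.

none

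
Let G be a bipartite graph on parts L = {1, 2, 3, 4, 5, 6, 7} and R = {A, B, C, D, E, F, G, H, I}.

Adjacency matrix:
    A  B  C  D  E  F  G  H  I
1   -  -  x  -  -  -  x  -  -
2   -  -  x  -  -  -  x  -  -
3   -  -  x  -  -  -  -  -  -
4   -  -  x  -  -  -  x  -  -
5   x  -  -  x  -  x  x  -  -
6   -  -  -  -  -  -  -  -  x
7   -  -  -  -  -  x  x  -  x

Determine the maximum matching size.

For example, pair 1–G, 2–C, 5–D, 6–I, 7–F.
The set {1, 2, 3, 4} has only 2 neighbours ({C, G}), so by Hall's theorem at most 5 of the 7 left vertices can be matched.

5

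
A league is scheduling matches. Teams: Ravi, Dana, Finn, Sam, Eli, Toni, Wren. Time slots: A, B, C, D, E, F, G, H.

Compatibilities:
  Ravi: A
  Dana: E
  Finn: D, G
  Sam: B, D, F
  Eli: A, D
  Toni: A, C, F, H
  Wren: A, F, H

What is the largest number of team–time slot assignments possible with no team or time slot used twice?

7

For example, pair Ravi-A, Dana-E, Finn-G, Sam-B, Eli-D, Toni-C, Wren-F.
This saturates every team, so 7 is the maximum.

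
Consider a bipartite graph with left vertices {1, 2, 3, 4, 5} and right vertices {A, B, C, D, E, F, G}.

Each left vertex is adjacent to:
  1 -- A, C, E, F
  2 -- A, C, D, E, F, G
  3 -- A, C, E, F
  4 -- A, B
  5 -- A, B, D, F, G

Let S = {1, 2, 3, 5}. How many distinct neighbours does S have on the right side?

The union of neighbours of {1, 2, 3, 5} is {A, B, C, D, E, F, G}, which has 7 elements.
Since |N(S)| = 7 ≥ |S| = 4, Hall's condition holds for this subset.

7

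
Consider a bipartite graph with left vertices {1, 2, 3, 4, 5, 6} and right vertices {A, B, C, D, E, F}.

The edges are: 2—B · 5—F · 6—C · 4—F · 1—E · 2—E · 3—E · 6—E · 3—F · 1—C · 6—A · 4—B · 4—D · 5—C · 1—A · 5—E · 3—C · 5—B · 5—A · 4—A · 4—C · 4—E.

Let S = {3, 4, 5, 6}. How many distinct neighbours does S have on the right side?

The union of neighbours of {3, 4, 5, 6} is {A, B, C, D, E, F}, which has 6 elements.
Since |N(S)| = 6 ≥ |S| = 4, Hall's condition holds for this subset.

6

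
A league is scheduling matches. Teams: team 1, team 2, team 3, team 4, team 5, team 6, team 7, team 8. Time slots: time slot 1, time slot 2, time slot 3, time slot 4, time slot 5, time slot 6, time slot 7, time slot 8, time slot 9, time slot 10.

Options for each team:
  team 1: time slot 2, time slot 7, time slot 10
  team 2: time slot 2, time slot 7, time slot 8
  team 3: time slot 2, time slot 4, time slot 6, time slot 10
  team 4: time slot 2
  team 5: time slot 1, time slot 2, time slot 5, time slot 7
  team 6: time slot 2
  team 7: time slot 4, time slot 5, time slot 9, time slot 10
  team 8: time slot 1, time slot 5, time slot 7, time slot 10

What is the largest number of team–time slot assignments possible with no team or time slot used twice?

7

One maximum matching: team 1-time slot 7, team 2-time slot 8, team 3-time slot 6, team 4-time slot 2, team 5-time slot 5, team 7-time slot 4, team 8-time slot 10.
The set {team 4, team 6} has only 1 neighbour ({time slot 2}), so by Hall's theorem at most 7 of the 8 teams can be matched.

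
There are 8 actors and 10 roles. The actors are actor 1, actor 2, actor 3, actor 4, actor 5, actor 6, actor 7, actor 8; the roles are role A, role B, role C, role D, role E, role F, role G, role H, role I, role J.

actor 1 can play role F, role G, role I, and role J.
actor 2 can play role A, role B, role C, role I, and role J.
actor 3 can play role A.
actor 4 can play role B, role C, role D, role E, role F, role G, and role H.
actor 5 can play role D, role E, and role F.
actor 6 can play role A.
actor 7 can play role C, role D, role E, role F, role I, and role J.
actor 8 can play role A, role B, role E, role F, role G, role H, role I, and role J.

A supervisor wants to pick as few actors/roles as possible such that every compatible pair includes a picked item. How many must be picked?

7

{actor 1, actor 2, actor 4, actor 5, actor 7, actor 8, role A} is a vertex cover of size 7: every edge has an endpoint in this set.
No smaller cover exists because actor 1–role I, actor 2–role B, actor 3–role A, actor 4–role C, actor 5–role D, actor 7–role F, actor 8–role G is a matching of size 7, and a cover must include an endpoint of each of these disjoint edges (König's theorem).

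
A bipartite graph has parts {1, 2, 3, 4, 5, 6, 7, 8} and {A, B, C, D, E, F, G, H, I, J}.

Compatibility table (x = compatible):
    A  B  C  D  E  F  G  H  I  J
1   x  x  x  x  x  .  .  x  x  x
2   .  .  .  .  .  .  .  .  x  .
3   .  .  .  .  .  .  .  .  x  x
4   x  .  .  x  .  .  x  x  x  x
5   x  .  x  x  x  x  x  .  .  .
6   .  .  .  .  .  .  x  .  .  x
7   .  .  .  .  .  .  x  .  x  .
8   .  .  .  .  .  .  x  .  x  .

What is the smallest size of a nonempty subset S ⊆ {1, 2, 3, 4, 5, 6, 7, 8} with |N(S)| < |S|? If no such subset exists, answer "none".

Take S = {2, 7, 8}. Its neighbourhood is {G, I}, so |N(S)| = 2 < |S| = 3.
Every subset of size less than 3 has at least as many neighbours as members, so 3 is the minimum.

3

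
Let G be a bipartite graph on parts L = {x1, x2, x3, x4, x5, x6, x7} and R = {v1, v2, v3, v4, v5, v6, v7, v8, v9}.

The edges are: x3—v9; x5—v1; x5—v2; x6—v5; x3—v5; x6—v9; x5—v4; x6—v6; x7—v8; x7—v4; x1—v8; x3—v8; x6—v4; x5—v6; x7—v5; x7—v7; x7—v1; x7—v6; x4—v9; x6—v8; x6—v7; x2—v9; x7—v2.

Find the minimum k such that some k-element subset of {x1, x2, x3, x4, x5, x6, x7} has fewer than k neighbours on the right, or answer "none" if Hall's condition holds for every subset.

2

Take S = {x2, x4}. Its neighbourhood is {v9}, so |N(S)| = 1 < |S| = 2.
No single vertex violates Hall's condition since each has at least one neighbour, so 2 is the minimum.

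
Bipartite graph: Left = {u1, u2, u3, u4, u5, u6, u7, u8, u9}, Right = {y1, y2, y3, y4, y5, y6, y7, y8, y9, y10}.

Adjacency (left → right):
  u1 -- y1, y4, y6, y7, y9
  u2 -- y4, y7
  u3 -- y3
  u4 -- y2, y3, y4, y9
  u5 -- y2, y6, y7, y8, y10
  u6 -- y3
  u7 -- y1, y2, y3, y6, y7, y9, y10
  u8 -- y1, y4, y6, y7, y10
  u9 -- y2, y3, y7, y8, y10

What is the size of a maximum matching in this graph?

One maximum matching: u1-y9, u2-y4, u3-y3, u4-y2, u5-y8, u7-y10, u8-y6, u9-y7.
The set {u3, u6} has only 1 neighbour ({y3}), so by Hall's theorem at most 8 of the 9 left vertices can be matched.

8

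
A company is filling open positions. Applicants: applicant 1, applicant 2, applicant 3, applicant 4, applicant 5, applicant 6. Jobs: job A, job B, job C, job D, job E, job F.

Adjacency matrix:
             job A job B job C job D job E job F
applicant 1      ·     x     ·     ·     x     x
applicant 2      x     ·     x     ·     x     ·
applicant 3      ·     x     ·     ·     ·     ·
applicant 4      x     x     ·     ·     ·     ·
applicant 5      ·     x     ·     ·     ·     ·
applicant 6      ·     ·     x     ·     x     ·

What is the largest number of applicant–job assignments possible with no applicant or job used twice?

One maximum matching: applicant 1-job F, applicant 2-job C, applicant 3-job B, applicant 4-job A, applicant 6-job E.
The set {applicant 3, applicant 5} has only 1 neighbour ({job B}), so by Hall's theorem at most 5 of the 6 applicants can be matched.

5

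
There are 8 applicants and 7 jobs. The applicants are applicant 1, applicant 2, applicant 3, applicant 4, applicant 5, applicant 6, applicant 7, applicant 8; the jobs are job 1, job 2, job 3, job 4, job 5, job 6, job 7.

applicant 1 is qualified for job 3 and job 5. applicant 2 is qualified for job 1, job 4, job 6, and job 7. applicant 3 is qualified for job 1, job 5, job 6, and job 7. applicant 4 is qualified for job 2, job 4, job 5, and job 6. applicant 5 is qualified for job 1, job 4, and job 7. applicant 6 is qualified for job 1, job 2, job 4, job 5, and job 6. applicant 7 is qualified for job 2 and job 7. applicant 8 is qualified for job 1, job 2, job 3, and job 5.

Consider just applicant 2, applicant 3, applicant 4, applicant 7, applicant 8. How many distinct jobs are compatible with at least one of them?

The union of neighbours of {applicant 2, applicant 3, applicant 4, applicant 7, applicant 8} is {job 1, job 2, job 3, job 4, job 5, job 6, job 7}, which has 7 elements.
Since |N(S)| = 7 ≥ |S| = 5, Hall's condition holds for this subset.

7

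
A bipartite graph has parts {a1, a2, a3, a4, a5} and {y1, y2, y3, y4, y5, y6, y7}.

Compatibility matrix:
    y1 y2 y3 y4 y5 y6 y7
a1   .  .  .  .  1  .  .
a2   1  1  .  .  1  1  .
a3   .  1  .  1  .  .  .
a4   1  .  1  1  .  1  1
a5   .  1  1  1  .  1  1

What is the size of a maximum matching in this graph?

5

A valid assignment of size 5: a1→y5, a2→y1, a3→y2, a4→y6, a5→y7.
All 5 left vertices are matched, so no larger matching exists.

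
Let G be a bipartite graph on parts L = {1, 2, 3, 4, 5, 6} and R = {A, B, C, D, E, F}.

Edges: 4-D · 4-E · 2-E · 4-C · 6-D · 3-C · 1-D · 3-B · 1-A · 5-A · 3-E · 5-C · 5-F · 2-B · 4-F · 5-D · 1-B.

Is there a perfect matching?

Yes

One maximum matching: 1–B, 2–E, 3–C, 4–F, 5–A, 6–D.
Every left vertex is matched, so this is a perfect matching.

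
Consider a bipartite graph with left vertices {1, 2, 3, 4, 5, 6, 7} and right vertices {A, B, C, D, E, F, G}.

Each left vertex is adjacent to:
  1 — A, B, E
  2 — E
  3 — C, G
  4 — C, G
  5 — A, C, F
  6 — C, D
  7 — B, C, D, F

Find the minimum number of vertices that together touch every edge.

The 7 edges 1–A, 2–E, 3–G, 4–C, 5–F, 6–D, 7–B form a matching, so any vertex cover needs at least 7 vertices (one per matched edge).
Conversely {1, 2, 3, 4, 5, 6, 7} meets every edge and has exactly 7 vertices, so 7 is optimal.

7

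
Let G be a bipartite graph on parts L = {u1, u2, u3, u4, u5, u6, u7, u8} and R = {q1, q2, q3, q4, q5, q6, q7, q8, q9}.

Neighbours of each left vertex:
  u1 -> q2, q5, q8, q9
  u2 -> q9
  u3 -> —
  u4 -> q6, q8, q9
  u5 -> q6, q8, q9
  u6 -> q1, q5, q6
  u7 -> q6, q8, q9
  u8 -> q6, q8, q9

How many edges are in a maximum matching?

A valid assignment of size 5: u1–q2, u2–q9, u4–q6, u5–q8, u6–q5.
The set {u2, u3, u4, u5, u7, u8} has only 3 neighbours ({q6, q8, q9}), so by Hall's theorem at most 5 of the 8 left vertices can be matched.

5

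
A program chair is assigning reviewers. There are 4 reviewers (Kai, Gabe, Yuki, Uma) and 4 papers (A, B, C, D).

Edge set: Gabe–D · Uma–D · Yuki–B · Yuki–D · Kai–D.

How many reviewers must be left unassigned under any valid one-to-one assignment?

2

One maximum matching: Kai-D, Yuki-B.
The set {Kai, Gabe, Uma} has only 1 neighbour ({D}), so by Hall's theorem at most 2 of the 4 reviewers can be matched.
That matches 2 of the 4, leaving 2 unmatched; no matching can do better.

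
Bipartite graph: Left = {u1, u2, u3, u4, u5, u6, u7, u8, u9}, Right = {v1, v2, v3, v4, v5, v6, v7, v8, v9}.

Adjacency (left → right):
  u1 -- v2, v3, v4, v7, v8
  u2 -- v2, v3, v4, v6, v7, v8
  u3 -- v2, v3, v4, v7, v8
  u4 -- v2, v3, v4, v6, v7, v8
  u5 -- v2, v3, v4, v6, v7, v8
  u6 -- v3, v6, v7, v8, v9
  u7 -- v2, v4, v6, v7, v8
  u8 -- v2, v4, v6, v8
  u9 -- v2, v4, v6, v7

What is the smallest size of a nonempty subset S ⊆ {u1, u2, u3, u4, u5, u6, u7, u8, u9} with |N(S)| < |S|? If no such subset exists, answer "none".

7

Take S = {u1, u2, u3, u4, u5, u7, u8}. Its neighbourhood is {v2, v3, v4, v6, v7, v8}, so |N(S)| = 6 < |S| = 7.
Every subset of size less than 7 has at least as many neighbours as members, so 7 is the minimum.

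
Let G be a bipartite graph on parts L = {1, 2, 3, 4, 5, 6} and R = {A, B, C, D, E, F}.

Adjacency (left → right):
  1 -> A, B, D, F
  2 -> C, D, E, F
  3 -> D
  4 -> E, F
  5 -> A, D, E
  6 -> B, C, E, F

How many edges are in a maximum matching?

6

One maximum matching: 1–F, 2–C, 3–D, 4–E, 5–A, 6–B.
This saturates every left vertex, so 6 is the maximum.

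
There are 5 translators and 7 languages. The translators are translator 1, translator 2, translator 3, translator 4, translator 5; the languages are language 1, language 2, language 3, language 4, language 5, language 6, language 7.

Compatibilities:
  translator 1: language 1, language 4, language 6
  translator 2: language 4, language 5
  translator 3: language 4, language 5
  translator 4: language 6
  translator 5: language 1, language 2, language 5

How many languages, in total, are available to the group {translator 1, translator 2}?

4

The union of neighbours of {translator 1, translator 2} is {language 1, language 4, language 5, language 6}, which has 4 elements.
Since |N(S)| = 4 ≥ |S| = 2, Hall's condition holds for this subset.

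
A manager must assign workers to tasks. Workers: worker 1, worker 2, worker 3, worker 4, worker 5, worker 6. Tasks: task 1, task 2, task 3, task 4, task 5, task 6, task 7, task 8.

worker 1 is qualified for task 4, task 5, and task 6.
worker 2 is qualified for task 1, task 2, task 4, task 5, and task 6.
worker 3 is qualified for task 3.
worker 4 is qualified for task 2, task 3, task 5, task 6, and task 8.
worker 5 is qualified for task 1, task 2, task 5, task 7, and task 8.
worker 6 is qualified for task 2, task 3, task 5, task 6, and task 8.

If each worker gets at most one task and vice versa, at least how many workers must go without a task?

0

One maximum matching: worker 1-task 6, worker 2-task 4, worker 3-task 3, worker 4-task 5, worker 5-task 1, worker 6-task 8.
All 6 workers are matched, so no larger matching exists.
That matches 6 of the 6, leaving 0 unmatched; no matching can do better.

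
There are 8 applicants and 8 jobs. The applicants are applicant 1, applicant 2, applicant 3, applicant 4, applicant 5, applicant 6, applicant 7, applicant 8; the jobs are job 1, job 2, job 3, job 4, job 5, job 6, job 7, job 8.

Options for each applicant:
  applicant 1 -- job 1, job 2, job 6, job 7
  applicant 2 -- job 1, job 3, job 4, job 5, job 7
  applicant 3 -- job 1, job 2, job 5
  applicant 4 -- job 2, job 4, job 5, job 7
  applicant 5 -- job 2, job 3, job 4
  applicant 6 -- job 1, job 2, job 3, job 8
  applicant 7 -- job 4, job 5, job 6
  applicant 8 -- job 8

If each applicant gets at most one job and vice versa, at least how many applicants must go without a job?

0

One maximum matching: applicant 1→job 2, applicant 2→job 7, applicant 3→job 5, applicant 4→job 4, applicant 5→job 3, applicant 6→job 1, applicant 7→job 6, applicant 8→job 8.
All 8 applicants are matched, so no larger matching exists.
That matches 8 of the 8, leaving 0 unmatched; no matching can do better.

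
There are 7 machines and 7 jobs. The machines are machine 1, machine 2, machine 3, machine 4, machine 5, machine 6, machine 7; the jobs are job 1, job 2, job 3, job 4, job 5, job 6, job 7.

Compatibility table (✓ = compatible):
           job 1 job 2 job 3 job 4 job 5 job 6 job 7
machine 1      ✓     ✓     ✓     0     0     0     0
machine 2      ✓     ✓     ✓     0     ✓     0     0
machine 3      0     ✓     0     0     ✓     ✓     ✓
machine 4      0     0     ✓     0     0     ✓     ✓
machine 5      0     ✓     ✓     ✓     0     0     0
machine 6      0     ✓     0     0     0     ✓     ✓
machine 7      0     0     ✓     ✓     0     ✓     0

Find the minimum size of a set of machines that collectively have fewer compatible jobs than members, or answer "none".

A matching saturating every machine exists, for instance machine 1→job 1, machine 2→job 5, machine 3→job 2, machine 4→job 6, machine 5→job 4, machine 6→job 7, machine 7→job 3.
By Hall's marriage theorem, this means |N(S)| ≥ |S| for every subset S, so no violating subset exists.

none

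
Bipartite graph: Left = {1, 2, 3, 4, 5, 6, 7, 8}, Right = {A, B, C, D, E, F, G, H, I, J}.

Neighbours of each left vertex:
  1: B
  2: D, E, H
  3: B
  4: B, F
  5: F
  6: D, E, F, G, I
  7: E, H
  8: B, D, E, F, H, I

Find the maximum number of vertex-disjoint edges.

6

For example, pair 1-B, 2-D, 4-F, 6-G, 7-H, 8-E.
The set {1, 3, 4, 5} has only 2 neighbours ({B, F}), so by Hall's theorem at most 6 of the 8 left vertices can be matched.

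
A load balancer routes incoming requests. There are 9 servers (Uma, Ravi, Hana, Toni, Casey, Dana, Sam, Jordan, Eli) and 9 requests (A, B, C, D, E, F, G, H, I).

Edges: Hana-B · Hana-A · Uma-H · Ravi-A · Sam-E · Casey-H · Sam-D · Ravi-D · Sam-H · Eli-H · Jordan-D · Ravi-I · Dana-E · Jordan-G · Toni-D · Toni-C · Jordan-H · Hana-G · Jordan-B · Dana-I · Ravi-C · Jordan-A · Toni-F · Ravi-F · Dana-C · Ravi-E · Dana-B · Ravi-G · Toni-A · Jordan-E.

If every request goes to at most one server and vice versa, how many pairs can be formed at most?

7

One maximum matching: Uma→H, Ravi→A, Hana→B, Toni→F, Dana→E, Sam→D, Jordan→G.
The set {Uma, Casey, Eli} has only 1 neighbour ({H}), so by Hall's theorem at most 7 of the 9 servers can be matched.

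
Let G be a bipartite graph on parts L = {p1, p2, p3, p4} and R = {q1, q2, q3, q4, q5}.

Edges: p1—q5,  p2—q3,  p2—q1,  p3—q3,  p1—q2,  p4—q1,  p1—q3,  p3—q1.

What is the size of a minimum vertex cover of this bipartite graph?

3

{p1, q1, q3} is a vertex cover of size 3: every edge has an endpoint in this set.
No smaller cover exists because p1–q2, p2–q1, p3–q3 is a matching of size 3, and a cover must include an endpoint of each of these disjoint edges (König's theorem).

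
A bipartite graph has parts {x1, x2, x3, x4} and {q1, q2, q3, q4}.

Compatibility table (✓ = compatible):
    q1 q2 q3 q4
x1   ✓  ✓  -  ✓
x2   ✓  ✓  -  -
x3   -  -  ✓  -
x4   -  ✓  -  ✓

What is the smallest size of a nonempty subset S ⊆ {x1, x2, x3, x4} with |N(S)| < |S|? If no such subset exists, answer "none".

A matching saturating every left vertex exists, for instance x1→q4, x2→q1, x3→q3, x4→q2.
By Hall's marriage theorem, this means |N(S)| ≥ |S| for every subset S, so no violating subset exists.

none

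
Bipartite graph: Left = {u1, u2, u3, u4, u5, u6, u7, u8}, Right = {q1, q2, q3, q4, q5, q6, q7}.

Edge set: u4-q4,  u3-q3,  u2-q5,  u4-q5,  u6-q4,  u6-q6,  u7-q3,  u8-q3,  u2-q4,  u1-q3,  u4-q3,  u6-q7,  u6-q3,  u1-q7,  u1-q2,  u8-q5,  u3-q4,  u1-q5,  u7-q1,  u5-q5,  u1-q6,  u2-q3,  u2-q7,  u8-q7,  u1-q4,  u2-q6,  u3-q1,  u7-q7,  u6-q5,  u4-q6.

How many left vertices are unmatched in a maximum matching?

For example, pair u1-q2, u2-q3, u3-q1, u4-q4, u5-q5, u6-q6, u7-q7.
The set {u2, u3, u4, u5, u6, u7, u8} has only 6 neighbours ({q1, q3, q4, q5, q6, q7}), so by Hall's theorem at most 7 of the 8 left vertices can be matched.
That matches 7 of the 8, leaving 1 unmatched; no matching can do better.

1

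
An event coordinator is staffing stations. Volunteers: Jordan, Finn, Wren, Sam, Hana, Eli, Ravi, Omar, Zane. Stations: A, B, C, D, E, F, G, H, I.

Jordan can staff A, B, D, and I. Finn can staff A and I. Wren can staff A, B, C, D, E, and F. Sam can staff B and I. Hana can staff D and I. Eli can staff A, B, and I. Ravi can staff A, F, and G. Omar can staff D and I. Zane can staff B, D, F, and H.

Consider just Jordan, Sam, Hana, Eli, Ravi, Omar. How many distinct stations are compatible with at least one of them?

The union of neighbours of {Jordan, Sam, Hana, Eli, Ravi, Omar} is {A, B, D, F, G, I}, which has 6 elements.
Since |N(S)| = 6 ≥ |S| = 6, Hall's condition holds for this subset.

6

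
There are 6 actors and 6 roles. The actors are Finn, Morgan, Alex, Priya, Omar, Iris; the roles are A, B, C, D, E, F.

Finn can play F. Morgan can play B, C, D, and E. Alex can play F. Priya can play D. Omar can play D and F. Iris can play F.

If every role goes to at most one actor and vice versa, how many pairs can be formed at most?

One maximum matching: Finn→F, Morgan→B, Priya→D.
The set {Finn, Alex, Priya, Omar, Iris} has only 2 neighbours ({D, F}), so by Hall's theorem at most 3 of the 6 actors can be matched.

3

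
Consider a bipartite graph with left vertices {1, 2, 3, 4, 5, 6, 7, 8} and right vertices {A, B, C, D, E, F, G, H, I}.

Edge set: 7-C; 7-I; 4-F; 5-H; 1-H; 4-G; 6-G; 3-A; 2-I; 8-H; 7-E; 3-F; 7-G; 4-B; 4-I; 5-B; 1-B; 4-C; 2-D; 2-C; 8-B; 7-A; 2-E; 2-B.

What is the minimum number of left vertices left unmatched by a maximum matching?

1

One maximum matching: 1–H, 2–E, 3–F, 4–I, 5–B, 6–G, 7–A.
The set {1, 5, 8} has only 2 neighbours ({B, H}), so by Hall's theorem at most 7 of the 8 left vertices can be matched.
That matches 7 of the 8, leaving 1 unmatched; no matching can do better.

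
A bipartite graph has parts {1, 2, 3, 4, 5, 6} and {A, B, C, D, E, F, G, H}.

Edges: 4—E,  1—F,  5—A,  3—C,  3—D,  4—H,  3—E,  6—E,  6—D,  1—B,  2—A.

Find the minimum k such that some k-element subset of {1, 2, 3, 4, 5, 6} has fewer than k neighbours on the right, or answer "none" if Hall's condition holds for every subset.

Take S = {2, 5}. Its neighbourhood is {A}, so |N(S)| = 1 < |S| = 2.
No single vertex violates Hall's condition since each has at least one neighbour, so 2 is the minimum.

2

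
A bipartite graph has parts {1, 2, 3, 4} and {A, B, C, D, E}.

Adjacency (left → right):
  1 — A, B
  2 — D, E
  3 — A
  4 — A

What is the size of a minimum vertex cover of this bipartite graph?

The 3 edges 1–B, 2–E, 3–A form a matching, so any vertex cover needs at least 3 vertices (one per matched edge).
Conversely {1, 2, A} meets every edge and has exactly 3 vertices, so 3 is optimal.

3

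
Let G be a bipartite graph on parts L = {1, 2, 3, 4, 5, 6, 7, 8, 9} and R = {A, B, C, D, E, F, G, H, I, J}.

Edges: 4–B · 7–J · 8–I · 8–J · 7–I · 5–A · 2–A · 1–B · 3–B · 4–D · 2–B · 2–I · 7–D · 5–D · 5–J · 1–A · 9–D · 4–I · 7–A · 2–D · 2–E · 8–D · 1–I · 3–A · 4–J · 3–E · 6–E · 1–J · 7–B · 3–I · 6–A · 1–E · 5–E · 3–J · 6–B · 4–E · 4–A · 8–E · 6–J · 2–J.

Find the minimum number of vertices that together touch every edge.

The 6 edges 1–I, 2–A, 3–J, 4–E, 5–D, 6–B form a matching, so any vertex cover needs at least 6 vertices (one per matched edge).
Conversely {A, B, D, E, I, J} meets every edge and has exactly 6 vertices, so 6 is optimal.

6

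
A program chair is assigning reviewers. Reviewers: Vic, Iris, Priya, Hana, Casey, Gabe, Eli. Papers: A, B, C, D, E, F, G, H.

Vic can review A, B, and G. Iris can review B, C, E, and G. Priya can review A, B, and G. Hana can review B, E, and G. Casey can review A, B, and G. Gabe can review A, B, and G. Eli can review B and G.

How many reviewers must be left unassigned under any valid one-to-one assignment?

One maximum matching: Vic-A, Iris-C, Priya-G, Hana-E, Casey-B.
The set {Vic, Priya, Casey, Gabe, Eli} has only 3 neighbours ({A, B, G}), so by Hall's theorem at most 5 of the 7 reviewers can be matched.
That matches 5 of the 7, leaving 2 unmatched; no matching can do better.

2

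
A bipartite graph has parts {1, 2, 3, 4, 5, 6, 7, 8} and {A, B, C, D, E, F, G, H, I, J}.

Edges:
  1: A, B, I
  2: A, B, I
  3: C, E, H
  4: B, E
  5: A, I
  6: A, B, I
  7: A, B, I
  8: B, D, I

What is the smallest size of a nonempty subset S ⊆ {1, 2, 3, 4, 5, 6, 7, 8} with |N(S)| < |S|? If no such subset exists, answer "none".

4

Take S = {1, 2, 5, 6}. Its neighbourhood is {A, B, I}, so |N(S)| = 3 < |S| = 4.
Every subset of size less than 4 has at least as many neighbours as members, so 4 is the minimum.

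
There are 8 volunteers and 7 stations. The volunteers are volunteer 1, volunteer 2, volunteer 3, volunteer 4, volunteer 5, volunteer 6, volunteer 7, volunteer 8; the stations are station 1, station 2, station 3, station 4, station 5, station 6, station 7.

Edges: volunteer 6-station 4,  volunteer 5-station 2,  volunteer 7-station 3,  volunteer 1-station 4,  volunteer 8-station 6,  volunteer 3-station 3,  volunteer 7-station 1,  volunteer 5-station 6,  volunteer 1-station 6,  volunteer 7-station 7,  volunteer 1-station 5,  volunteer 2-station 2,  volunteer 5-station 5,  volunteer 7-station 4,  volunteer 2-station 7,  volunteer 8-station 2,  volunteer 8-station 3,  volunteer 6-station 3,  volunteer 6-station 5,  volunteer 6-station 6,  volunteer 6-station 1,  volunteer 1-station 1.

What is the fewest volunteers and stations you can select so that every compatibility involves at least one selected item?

A maximum matching has 7 edges (e.g. volunteer 1–station 1, volunteer 2–station 7, volunteer 3–station 3, volunteer 5–station 5, volunteer 6–station 6, volunteer 7–station 4, volunteer 8–station 2).
By König's theorem the minimum vertex cover has the same size. One such cover is {volunteer 1, volunteer 2, volunteer 3, volunteer 5, volunteer 6, volunteer 7, volunteer 8}.

7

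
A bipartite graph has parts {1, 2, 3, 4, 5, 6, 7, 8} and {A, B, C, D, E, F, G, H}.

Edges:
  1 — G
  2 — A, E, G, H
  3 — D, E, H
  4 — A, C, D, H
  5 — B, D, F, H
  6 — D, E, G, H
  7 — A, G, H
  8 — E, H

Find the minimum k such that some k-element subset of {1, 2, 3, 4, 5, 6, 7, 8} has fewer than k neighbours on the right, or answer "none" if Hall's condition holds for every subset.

6

Take S = {1, 2, 3, 6, 7, 8}. Its neighbourhood is {A, D, E, G, H}, so |N(S)| = 5 < |S| = 6.
Every subset of size less than 6 has at least as many neighbours as members, so 6 is the minimum.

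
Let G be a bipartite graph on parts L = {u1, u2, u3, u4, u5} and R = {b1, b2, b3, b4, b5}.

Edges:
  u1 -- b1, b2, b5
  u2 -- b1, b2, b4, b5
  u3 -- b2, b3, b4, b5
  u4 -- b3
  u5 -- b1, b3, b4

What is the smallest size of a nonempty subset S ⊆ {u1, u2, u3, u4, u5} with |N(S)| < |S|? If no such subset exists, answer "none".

A matching saturating every left vertex exists, for instance u1→b5, u2→b1, u3→b2, u4→b3, u5→b4.
By Hall's marriage theorem, this means |N(S)| ≥ |S| for every subset S, so no violating subset exists.

none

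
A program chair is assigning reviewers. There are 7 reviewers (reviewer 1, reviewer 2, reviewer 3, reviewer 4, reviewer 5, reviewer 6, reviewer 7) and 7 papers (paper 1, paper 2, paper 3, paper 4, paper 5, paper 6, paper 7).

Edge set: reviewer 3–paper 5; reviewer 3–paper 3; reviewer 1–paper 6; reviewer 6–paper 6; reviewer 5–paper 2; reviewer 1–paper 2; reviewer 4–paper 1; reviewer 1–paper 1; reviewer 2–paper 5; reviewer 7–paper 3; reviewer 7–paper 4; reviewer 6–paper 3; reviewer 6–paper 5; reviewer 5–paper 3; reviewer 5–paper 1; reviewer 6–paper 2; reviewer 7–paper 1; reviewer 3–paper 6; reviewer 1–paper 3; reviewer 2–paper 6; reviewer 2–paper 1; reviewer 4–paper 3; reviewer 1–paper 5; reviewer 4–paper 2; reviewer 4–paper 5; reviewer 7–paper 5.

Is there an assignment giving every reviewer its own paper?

The set {reviewer 1, reviewer 2, reviewer 3, reviewer 4, reviewer 5, reviewer 6} has only 5 neighbours ({paper 1, paper 2, paper 3, paper 5, paper 6}), so by Hall's theorem at most 6 of the 7 reviewers can be matched.
Hence no matching covers every reviewer.

No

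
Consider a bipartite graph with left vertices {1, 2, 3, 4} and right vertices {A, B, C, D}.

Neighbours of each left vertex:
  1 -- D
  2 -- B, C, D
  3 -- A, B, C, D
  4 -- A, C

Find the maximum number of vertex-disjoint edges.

4

A valid assignment of size 4: 1-D, 2-B, 3-A, 4-C.
All 4 left vertices are matched, so no larger matching exists.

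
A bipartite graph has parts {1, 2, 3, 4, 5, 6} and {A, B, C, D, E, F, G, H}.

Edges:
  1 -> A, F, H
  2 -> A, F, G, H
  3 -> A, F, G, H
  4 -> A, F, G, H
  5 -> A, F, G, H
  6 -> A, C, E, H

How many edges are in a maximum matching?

For example, pair 1–A, 2–H, 3–G, 4–F, 6–E.
The set {1, 2, 3, 4, 5} has only 4 neighbours ({A, F, G, H}), so by Hall's theorem at most 5 of the 6 left vertices can be matched.

5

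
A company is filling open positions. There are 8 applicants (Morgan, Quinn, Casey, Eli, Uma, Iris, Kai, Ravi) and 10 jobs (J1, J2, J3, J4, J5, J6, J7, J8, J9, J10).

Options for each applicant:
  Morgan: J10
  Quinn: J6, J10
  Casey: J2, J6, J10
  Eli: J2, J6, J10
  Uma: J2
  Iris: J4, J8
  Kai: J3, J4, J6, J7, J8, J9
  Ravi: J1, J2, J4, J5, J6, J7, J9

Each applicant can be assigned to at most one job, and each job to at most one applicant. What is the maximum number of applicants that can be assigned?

6

For example, pair Morgan–J10, Quinn–J6, Casey–J2, Iris–J8, Kai–J7, Ravi–J9.
The set {Morgan, Quinn, Casey, Eli, Uma} has only 3 neighbours ({J10, J2, J6}), so by Hall's theorem at most 6 of the 8 applicants can be matched.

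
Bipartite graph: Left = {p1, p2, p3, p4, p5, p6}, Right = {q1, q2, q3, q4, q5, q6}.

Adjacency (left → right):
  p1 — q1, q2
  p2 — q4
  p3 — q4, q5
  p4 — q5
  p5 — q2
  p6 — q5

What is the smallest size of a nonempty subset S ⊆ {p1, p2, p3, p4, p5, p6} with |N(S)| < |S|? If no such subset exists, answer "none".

Take S = {p4, p6}. Its neighbourhood is {q5}, so |N(S)| = 1 < |S| = 2.
No single vertex violates Hall's condition since each has at least one neighbour, so 2 is the minimum.

2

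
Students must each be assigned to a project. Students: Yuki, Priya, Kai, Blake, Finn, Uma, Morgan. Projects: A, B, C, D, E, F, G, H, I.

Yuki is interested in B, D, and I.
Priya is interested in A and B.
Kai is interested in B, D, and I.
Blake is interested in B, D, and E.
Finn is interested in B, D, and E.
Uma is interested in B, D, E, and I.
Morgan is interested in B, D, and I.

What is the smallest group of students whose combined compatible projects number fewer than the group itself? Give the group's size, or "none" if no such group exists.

Take S = {Yuki, Kai, Blake, Finn, Uma}. Its neighbourhood is {B, D, E, I}, so |N(S)| = 4 < |S| = 5.
Every subset of size less than 5 has at least as many neighbours as members, so 5 is the minimum.

5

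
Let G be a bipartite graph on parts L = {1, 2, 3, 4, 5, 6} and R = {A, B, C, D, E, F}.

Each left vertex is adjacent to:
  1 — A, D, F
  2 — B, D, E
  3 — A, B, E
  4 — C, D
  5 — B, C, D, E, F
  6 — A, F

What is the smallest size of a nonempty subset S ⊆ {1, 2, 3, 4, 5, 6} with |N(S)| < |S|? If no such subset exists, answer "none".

none

A matching saturating every left vertex exists, for instance 1→D, 2→B, 3→A, 4→C, 5→E, 6→F.
By Hall's marriage theorem, this means |N(S)| ≥ |S| for every subset S, so no violating subset exists.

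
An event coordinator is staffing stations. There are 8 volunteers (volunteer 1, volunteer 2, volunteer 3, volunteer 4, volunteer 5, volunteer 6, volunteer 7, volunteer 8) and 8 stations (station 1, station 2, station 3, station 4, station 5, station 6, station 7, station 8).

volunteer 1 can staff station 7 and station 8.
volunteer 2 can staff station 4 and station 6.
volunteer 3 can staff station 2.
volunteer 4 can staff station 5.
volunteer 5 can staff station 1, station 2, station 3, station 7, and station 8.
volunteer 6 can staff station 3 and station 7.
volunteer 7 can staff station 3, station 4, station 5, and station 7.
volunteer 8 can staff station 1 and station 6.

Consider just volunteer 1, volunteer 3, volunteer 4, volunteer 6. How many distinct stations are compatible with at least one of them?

The union of neighbours of {volunteer 1, volunteer 3, volunteer 4, volunteer 6} is {station 2, station 3, station 5, station 7, station 8}, which has 5 elements.
Since |N(S)| = 5 ≥ |S| = 4, Hall's condition holds for this subset.

5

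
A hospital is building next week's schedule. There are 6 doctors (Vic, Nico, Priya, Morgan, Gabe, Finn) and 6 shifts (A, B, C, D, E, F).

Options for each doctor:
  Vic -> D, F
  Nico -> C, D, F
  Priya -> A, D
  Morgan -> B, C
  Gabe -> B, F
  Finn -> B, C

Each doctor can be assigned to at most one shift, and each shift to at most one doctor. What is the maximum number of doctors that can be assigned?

One maximum matching: Vic–D, Nico–F, Priya–A, Morgan–C, Gabe–B.
The set {Vic, Nico, Morgan, Gabe, Finn} has only 4 neighbours ({B, C, D, F}), so by Hall's theorem at most 5 of the 6 doctors can be matched.

5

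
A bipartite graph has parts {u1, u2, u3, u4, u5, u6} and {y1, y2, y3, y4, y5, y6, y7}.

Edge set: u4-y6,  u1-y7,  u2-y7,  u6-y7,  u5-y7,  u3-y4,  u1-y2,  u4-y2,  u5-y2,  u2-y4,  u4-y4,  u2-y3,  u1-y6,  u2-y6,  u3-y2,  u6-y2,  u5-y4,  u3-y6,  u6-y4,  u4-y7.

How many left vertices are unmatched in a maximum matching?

1

One maximum matching: u1–y6, u2–y3, u3–y4, u4–y2, u5–y7.
The set {u1, u3, u4, u5, u6} has only 4 neighbours ({y2, y4, y6, y7}), so by Hall's theorem at most 5 of the 6 left vertices can be matched.
That matches 5 of the 6, leaving 1 unmatched; no matching can do better.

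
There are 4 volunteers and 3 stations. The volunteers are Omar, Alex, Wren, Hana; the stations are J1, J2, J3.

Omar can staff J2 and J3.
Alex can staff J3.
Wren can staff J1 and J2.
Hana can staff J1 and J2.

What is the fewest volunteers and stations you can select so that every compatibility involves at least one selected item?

3

A maximum matching has 3 edges (e.g. Omar–J2, Alex–J3, Wren–J1).
By König's theorem the minimum vertex cover has the same size. One such cover is {J1, J2, J3}.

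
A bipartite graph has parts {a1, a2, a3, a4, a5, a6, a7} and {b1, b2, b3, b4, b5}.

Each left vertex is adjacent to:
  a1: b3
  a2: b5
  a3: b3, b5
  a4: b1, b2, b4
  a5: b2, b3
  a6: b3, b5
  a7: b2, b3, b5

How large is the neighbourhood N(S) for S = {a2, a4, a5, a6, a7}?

5

The union of neighbours of {a2, a4, a5, a6, a7} is {b1, b2, b3, b4, b5}, which has 5 elements.
Since |N(S)| = 5 ≥ |S| = 5, Hall's condition holds for this subset.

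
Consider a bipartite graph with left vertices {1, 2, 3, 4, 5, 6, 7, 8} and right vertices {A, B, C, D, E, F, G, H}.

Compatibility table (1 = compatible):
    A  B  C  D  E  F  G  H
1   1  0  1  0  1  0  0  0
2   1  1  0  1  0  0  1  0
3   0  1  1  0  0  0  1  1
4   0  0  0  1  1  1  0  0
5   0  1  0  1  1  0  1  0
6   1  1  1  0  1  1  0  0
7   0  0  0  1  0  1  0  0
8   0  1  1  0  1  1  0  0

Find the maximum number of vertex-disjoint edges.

For example, pair 1→C, 2→G, 3→H, 4→D, 5→E, 6→A, 7→F, 8→B.
All 8 left vertices are matched, so no larger matching exists.

8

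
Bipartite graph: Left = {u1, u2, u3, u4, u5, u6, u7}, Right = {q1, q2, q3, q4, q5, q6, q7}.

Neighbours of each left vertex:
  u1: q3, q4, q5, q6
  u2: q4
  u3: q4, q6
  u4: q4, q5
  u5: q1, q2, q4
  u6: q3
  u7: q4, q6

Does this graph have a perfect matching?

No

The set {u1, u2, u3, u4, u6, u7} has only 4 neighbours ({q3, q4, q5, q6}), so by Hall's theorem at most 5 of the 7 left vertices can be matched.
Hence no matching covers every left vertex.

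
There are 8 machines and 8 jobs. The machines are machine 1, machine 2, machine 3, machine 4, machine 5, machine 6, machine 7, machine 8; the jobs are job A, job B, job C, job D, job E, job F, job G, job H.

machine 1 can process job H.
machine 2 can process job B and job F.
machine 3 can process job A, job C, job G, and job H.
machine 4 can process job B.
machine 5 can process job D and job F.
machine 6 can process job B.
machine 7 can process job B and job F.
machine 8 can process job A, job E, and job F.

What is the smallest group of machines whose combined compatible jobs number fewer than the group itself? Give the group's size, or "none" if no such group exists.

Take S = {machine 4, machine 6}. Its neighbourhood is {job B}, so |N(S)| = 1 < |S| = 2.
No single vertex violates Hall's condition since each has at least one neighbour, so 2 is the minimum.

2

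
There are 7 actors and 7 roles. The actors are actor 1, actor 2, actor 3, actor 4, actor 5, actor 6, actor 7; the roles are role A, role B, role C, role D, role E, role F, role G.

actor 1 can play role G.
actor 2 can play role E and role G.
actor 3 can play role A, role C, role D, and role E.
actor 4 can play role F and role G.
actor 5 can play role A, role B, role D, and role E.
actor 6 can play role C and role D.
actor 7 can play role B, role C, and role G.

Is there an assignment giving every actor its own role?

One maximum matching: actor 1–role G, actor 2–role E, actor 3–role A, actor 4–role F, actor 5–role D, actor 6–role C, actor 7–role B.
All 7 actors are covered.

Yes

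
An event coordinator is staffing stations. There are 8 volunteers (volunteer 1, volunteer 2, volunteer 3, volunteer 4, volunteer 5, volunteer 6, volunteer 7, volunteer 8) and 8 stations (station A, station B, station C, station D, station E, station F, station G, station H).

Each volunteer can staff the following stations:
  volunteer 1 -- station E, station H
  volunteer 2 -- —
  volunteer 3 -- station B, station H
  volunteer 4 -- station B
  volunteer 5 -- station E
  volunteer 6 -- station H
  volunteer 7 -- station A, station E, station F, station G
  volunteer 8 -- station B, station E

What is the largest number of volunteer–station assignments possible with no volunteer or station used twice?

4

For example, pair volunteer 1-station E, volunteer 3-station H, volunteer 4-station B, volunteer 7-station A.
The set {volunteer 1, volunteer 2, volunteer 3, volunteer 4, volunteer 5, volunteer 6, volunteer 8} has only 3 neighbours ({station B, station E, station H}), so by Hall's theorem at most 4 of the 8 volunteers can be matched.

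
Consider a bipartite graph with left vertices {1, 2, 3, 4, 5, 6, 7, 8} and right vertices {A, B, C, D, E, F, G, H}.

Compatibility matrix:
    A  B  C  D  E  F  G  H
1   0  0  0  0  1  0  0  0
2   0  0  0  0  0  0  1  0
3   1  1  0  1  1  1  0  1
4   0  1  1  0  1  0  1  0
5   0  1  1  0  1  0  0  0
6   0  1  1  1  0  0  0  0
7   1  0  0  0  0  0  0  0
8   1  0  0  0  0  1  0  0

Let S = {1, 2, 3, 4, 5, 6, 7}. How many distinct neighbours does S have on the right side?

8

The union of neighbours of {1, 2, 3, 4, 5, 6, 7} is {A, B, C, D, E, F, G, H}, which has 8 elements.
Since |N(S)| = 8 ≥ |S| = 7, Hall's condition holds for this subset.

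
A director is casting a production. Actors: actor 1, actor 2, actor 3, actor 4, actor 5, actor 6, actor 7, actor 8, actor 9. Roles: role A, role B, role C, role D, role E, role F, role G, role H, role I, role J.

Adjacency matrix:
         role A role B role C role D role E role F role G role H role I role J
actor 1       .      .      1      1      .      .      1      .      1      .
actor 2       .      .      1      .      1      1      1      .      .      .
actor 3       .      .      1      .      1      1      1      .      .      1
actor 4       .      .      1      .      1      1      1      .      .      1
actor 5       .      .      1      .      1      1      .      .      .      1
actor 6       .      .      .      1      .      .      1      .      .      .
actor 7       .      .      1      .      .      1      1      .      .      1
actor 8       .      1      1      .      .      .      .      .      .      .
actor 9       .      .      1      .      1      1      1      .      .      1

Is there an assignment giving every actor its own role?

The set {actor 2, actor 3, actor 4, actor 5, actor 7, actor 9} has only 5 neighbours ({role C, role E, role F, role G, role J}), so by Hall's theorem at most 8 of the 9 actors can be matched.
Hence no matching covers every actor.

No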